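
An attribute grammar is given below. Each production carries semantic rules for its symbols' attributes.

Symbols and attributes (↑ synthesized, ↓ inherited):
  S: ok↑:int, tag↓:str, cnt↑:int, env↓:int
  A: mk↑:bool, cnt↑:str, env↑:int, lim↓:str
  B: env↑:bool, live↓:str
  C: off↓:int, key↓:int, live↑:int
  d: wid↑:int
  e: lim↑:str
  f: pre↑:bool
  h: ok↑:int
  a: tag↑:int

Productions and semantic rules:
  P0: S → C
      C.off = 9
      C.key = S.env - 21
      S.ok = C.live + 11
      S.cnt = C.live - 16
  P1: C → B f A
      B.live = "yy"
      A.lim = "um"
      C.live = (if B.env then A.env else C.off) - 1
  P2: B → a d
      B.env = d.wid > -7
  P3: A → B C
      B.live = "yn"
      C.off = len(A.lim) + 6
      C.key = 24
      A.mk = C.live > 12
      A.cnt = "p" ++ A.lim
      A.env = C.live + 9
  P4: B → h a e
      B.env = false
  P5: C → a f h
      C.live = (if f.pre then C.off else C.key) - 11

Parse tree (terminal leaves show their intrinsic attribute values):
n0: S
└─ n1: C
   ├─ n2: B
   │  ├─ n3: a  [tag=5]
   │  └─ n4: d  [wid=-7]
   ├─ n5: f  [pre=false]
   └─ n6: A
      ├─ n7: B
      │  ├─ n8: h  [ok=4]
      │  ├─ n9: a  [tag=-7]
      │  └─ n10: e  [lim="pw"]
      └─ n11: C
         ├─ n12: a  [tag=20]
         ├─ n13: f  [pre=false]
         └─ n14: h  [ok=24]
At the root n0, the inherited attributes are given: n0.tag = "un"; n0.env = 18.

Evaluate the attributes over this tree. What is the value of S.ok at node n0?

19

1. n0.tag = "un"  [given at root]
2. n0.env = 18  [given at root]
3. n1.off = 9  [9]
4. n1.key = -3  [S.env - 21]
5. n2.live = "yy"  ["yy"]
6. n3.tag = 5  [terminal]
7. n4.wid = -7  [terminal]
8. n2.env = false  [d.wid > -7]
9. n5.pre = false  [terminal]
10. n6.lim = "um"  ["um"]
11. n7.live = "yn"  ["yn"]
12. n8.ok = 4  [terminal]
13. n9.tag = -7  [terminal]
14. n10.lim = "pw"  [terminal]
15. n7.env = false  [false]
16. n11.off = 8  [len(A.lim) + 6]
17. n11.key = 24  [24]
18. n12.tag = 20  [terminal]
19. n13.pre = false  [terminal]
20. n14.ok = 24  [terminal]
21. n11.live = 13  [(if f.pre then C.off else C.key) - 11]
22. n6.mk = true  [C.live > 12]
23. n6.cnt = "pum"  ["p" ++ A.lim]
24. n6.env = 22  [C.live + 9]
25. n1.live = 8  [(if B.env then A.env else C.off) - 1]
26. n0.ok = 19  [C.live + 11]
27. n0.cnt = -8  [C.live - 16]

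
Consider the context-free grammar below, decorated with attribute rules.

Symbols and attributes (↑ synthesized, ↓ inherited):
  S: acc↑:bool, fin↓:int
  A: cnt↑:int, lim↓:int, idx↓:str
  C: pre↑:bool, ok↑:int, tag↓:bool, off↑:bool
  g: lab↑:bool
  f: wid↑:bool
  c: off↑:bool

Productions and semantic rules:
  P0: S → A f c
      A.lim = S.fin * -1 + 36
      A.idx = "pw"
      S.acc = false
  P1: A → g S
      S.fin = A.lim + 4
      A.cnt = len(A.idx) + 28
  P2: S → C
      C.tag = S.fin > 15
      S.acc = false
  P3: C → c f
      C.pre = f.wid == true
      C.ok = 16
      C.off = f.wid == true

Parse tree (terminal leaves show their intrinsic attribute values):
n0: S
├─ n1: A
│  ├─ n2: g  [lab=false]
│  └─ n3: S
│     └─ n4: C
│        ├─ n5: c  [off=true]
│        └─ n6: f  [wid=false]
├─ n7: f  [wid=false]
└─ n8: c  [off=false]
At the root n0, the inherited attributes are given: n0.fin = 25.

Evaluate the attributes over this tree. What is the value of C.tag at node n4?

false

1. n0.fin = 25  [given at root]
2. n1.lim = 11  [S.fin * -1 + 36]
3. n1.idx = "pw"  ["pw"]
4. n2.lab = false  [terminal]
5. n3.fin = 15  [A.lim + 4]
6. n4.tag = false  [S.fin > 15]
7. n5.off = true  [terminal]
8. n6.wid = false  [terminal]
9. n4.pre = false  [f.wid == true]
10. n4.ok = 16  [16]
11. n4.off = false  [f.wid == true]
12. n3.acc = false  [false]
13. n1.cnt = 30  [len(A.idx) + 28]
14. n7.wid = false  [terminal]
15. n8.off = false  [terminal]
16. n0.acc = false  [false]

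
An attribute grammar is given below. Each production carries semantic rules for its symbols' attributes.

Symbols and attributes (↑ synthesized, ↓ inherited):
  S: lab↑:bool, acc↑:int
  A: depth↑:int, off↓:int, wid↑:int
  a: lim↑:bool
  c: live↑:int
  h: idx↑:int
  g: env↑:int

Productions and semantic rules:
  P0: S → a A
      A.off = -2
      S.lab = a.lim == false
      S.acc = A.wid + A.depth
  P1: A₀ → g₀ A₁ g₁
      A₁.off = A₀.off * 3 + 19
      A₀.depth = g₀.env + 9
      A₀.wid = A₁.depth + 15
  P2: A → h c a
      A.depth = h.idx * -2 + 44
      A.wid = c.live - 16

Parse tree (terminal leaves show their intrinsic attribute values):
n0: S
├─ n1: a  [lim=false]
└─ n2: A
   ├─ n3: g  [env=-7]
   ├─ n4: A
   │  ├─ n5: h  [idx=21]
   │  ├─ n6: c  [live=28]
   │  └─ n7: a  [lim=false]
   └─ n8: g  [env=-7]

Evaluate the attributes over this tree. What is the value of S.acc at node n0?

19

1. n1.lim = false  [terminal]
2. n2.off = -2  [-2]
3. n3.env = -7  [terminal]
4. n4.off = 13  [A₀.off * 3 + 19]
5. n5.idx = 21  [terminal]
6. n6.live = 28  [terminal]
7. n7.lim = false  [terminal]
8. n4.depth = 2  [h.idx * -2 + 44]
9. n4.wid = 12  [c.live - 16]
10. n8.env = -7  [terminal]
11. n2.depth = 2  [g₀.env + 9]
12. n2.wid = 17  [A₁.depth + 15]
13. n0.lab = true  [a.lim == false]
14. n0.acc = 19  [A.wid + A.depth]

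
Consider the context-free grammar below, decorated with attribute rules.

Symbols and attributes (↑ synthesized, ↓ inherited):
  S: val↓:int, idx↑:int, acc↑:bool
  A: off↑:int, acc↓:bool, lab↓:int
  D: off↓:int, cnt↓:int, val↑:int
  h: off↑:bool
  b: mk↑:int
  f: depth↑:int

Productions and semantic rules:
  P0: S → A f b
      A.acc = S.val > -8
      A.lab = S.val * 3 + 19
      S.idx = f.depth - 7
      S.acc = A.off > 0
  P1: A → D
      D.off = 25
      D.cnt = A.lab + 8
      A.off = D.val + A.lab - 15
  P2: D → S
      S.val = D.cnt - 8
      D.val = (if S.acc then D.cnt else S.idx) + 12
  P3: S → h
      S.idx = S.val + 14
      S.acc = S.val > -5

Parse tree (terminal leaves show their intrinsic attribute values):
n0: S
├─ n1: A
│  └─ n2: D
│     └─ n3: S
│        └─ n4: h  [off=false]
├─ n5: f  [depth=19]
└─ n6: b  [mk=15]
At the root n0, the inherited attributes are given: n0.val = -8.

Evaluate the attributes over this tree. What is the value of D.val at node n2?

1. n0.val = -8  [given at root]
2. n1.acc = false  [S.val > -8]
3. n1.lab = -5  [S.val * 3 + 19]
4. n2.off = 25  [25]
5. n2.cnt = 3  [A.lab + 8]
6. n3.val = -5  [D.cnt - 8]
7. n4.off = false  [terminal]
8. n3.idx = 9  [S.val + 14]
9. n3.acc = false  [S.val > -5]
10. n2.val = 21  [(if S.acc then D.cnt else S.idx) + 12]
11. n1.off = 1  [D.val + A.lab - 15]
12. n5.depth = 19  [terminal]
13. n6.mk = 15  [terminal]
14. n0.idx = 12  [f.depth - 7]
15. n0.acc = true  [A.off > 0]

21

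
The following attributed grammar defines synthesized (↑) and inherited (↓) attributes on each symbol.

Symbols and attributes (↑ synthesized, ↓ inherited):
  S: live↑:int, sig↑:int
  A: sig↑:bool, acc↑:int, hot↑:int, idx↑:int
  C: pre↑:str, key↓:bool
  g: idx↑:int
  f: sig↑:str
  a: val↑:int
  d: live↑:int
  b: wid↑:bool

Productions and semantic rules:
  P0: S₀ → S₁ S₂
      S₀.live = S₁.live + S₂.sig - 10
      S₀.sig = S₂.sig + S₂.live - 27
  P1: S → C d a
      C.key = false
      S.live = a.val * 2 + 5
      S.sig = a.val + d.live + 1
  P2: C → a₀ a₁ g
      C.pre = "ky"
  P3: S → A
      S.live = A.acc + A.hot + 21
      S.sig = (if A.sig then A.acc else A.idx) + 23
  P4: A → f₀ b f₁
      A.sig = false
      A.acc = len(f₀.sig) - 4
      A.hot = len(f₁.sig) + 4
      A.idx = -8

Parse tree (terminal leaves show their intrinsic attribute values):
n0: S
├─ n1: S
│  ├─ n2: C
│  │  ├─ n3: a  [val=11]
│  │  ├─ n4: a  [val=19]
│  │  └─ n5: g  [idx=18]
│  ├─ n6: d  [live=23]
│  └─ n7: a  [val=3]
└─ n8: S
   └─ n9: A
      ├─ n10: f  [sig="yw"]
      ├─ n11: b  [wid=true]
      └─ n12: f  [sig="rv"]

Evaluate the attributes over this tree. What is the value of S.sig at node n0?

13

1. n2.key = false  [false]
2. n3.val = 11  [terminal]
3. n4.val = 19  [terminal]
4. n5.idx = 18  [terminal]
5. n2.pre = "ky"  ["ky"]
6. n6.live = 23  [terminal]
7. n7.val = 3  [terminal]
8. n1.live = 11  [a.val * 2 + 5]
9. n1.sig = 27  [a.val + d.live + 1]
10. n10.sig = "yw"  [terminal]
11. n11.wid = true  [terminal]
12. n12.sig = "rv"  [terminal]
13. n9.sig = false  [false]
14. n9.acc = -2  [len(f₀.sig) - 4]
15. n9.hot = 6  [len(f₁.sig) + 4]
16. n9.idx = -8  [-8]
17. n8.live = 25  [A.acc + A.hot + 21]
18. n8.sig = 15  [(if A.sig then A.acc else A.idx) + 23]
19. n0.live = 16  [S₁.live + S₂.sig - 10]
20. n0.sig = 13  [S₂.sig + S₂.live - 27]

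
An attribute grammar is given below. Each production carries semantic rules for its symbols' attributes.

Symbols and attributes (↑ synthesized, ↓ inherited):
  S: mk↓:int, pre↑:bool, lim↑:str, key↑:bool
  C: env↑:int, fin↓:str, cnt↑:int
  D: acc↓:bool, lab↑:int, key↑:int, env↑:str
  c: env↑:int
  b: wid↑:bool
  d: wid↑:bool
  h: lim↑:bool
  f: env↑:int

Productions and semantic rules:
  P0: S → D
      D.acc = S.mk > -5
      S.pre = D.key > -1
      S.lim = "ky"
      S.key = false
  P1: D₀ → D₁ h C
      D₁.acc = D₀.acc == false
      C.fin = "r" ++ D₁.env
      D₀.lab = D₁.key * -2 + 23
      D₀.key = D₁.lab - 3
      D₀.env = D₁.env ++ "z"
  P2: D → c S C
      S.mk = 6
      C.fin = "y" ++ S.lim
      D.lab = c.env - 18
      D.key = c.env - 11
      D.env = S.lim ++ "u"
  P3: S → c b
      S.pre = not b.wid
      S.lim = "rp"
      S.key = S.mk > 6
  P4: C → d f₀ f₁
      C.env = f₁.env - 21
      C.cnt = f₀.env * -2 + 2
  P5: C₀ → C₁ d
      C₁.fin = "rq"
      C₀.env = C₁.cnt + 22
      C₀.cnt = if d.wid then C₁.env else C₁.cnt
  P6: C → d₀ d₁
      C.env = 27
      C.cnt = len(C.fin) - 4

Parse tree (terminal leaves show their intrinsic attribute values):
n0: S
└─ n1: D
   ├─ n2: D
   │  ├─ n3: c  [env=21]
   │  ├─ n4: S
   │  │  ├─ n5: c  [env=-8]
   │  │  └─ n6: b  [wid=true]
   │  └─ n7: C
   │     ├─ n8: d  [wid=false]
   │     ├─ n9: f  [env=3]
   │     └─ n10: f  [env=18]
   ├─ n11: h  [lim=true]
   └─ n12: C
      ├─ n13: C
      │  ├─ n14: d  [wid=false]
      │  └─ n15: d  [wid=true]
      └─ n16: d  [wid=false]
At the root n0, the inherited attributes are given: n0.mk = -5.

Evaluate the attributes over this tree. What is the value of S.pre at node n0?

1. n0.mk = -5  [given at root]
2. n1.acc = false  [S.mk > -5]
3. n2.acc = true  [D₀.acc == false]
4. n3.env = 21  [terminal]
5. n4.mk = 6  [6]
6. n5.env = -8  [terminal]
7. n6.wid = true  [terminal]
8. n4.pre = false  [not b.wid]
9. n4.lim = "rp"  ["rp"]
10. n4.key = false  [S.mk > 6]
11. n7.fin = "yrp"  ["y" ++ S.lim]
12. n8.wid = false  [terminal]
13. n9.env = 3  [terminal]
14. n10.env = 18  [terminal]
15. n7.env = -3  [f₁.env - 21]
16. n7.cnt = -4  [f₀.env * -2 + 2]
17. n2.lab = 3  [c.env - 18]
18. n2.key = 10  [c.env - 11]
19. n2.env = "rpu"  [S.lim ++ "u"]
20. n11.lim = true  [terminal]
21. n12.fin = "rrpu"  ["r" ++ D₁.env]
22. n13.fin = "rq"  ["rq"]
23. n14.wid = false  [terminal]
24. n15.wid = true  [terminal]
25. n13.env = 27  [27]
26. n13.cnt = -2  [len(C.fin) - 4]
27. n16.wid = false  [terminal]
28. n12.env = 20  [C₁.cnt + 22]
29. n12.cnt = -2  [if d.wid then C₁.env else C₁.cnt]
30. n1.lab = 3  [D₁.key * -2 + 23]
31. n1.key = 0  [D₁.lab - 3]
32. n1.env = "rpuz"  [D₁.env ++ "z"]
33. n0.pre = true  [D.key > -1]
34. n0.lim = "ky"  ["ky"]
35. n0.key = false  [false]

true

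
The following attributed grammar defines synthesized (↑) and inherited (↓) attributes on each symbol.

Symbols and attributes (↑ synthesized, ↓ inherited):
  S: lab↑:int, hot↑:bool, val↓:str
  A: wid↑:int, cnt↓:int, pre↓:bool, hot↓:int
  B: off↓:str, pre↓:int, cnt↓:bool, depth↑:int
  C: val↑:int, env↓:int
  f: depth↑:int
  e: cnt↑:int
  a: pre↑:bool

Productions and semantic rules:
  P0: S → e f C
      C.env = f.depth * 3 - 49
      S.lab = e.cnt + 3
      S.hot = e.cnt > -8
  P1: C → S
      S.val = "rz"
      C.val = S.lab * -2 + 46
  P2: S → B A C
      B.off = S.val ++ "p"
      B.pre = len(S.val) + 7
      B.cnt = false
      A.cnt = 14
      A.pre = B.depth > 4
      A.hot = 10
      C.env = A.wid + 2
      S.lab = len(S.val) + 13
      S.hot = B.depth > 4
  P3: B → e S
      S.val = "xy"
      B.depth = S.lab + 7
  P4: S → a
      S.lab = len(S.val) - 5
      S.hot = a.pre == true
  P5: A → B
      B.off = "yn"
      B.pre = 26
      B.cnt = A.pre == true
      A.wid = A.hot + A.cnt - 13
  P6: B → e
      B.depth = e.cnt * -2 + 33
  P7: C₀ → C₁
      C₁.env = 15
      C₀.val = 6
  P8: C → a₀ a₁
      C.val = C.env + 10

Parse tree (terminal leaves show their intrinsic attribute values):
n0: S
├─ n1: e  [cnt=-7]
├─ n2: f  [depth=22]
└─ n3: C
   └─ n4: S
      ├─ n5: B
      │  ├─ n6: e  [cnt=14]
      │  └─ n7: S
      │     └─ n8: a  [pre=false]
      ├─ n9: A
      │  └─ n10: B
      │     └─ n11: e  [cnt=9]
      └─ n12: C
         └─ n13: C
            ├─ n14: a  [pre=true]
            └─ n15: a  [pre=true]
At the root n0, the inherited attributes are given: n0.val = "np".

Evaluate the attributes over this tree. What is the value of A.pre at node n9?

false

1. n0.val = "np"  [given at root]
2. n1.cnt = -7  [terminal]
3. n2.depth = 22  [terminal]
4. n3.env = 17  [f.depth * 3 - 49]
5. n4.val = "rz"  ["rz"]
6. n5.off = "rzp"  [S.val ++ "p"]
7. n5.pre = 9  [len(S.val) + 7]
8. n5.cnt = false  [false]
9. n6.cnt = 14  [terminal]
10. n7.val = "xy"  ["xy"]
11. n8.pre = false  [terminal]
12. n7.lab = -3  [len(S.val) - 5]
13. n7.hot = false  [a.pre == true]
14. n5.depth = 4  [S.lab + 7]
15. n9.cnt = 14  [14]
16. n9.pre = false  [B.depth > 4]
17. n9.hot = 10  [10]
18. n10.off = "yn"  ["yn"]
19. n10.pre = 26  [26]
20. n10.cnt = false  [A.pre == true]
21. n11.cnt = 9  [terminal]
22. n10.depth = 15  [e.cnt * -2 + 33]
23. n9.wid = 11  [A.hot + A.cnt - 13]
24. n12.env = 13  [A.wid + 2]
25. n13.env = 15  [15]
26. n14.pre = true  [terminal]
27. n15.pre = true  [terminal]
28. n13.val = 25  [C.env + 10]
29. n12.val = 6  [6]
30. n4.lab = 15  [len(S.val) + 13]
31. n4.hot = false  [B.depth > 4]
32. n3.val = 16  [S.lab * -2 + 46]
33. n0.lab = -4  [e.cnt + 3]
34. n0.hot = true  [e.cnt > -8]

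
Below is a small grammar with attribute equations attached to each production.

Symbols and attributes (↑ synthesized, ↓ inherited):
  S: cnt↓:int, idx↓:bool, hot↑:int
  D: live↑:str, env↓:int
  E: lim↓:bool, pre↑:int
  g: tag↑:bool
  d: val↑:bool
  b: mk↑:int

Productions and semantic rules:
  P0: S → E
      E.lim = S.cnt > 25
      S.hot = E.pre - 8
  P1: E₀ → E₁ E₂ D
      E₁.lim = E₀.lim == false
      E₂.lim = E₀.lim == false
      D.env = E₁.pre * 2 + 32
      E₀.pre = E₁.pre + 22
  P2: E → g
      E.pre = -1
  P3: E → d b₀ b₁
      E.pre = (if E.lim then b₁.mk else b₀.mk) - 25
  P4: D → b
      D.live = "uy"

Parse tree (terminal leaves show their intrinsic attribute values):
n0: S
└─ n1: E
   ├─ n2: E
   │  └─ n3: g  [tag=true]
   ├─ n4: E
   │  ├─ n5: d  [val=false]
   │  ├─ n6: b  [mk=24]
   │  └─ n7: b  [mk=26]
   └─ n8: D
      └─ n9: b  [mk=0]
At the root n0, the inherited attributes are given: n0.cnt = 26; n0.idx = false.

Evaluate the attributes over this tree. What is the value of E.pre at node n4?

-1

1. n0.cnt = 26  [given at root]
2. n0.idx = false  [given at root]
3. n1.lim = true  [S.cnt > 25]
4. n2.lim = false  [E₀.lim == false]
5. n3.tag = true  [terminal]
6. n2.pre = -1  [-1]
7. n4.lim = false  [E₀.lim == false]
8. n5.val = false  [terminal]
9. n6.mk = 24  [terminal]
10. n7.mk = 26  [terminal]
11. n4.pre = -1  [(if E.lim then b₁.mk else b₀.mk) - 25]
12. n8.env = 30  [E₁.pre * 2 + 32]
13. n9.mk = 0  [terminal]
14. n8.live = "uy"  ["uy"]
15. n1.pre = 21  [E₁.pre + 22]
16. n0.hot = 13  [E.pre - 8]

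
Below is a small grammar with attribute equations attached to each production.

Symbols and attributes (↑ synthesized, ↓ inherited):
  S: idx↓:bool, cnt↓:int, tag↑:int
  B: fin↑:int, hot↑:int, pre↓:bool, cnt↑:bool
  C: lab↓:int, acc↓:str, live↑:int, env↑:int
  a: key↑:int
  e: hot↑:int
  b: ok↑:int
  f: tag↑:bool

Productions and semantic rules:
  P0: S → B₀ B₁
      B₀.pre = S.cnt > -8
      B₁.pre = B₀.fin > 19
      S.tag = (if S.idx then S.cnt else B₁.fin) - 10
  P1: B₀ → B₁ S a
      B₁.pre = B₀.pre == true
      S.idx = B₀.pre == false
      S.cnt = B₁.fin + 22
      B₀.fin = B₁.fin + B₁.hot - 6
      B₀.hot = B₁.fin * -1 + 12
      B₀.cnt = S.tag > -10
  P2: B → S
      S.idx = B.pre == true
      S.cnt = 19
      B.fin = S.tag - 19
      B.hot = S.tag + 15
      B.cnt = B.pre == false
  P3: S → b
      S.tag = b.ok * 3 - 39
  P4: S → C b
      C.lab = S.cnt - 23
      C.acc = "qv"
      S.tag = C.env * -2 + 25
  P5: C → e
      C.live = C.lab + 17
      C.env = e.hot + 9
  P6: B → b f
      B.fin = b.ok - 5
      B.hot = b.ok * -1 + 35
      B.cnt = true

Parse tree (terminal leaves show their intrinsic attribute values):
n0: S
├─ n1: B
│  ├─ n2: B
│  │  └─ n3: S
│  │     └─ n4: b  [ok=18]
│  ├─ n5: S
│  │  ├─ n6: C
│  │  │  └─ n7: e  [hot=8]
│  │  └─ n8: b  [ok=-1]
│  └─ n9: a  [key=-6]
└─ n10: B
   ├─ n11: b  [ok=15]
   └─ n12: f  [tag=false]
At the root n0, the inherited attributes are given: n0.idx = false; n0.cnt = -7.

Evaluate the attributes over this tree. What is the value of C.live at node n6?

1. n0.idx = false  [given at root]
2. n0.cnt = -7  [given at root]
3. n1.pre = true  [S.cnt > -8]
4. n2.pre = true  [B₀.pre == true]
5. n3.idx = true  [B.pre == true]
6. n3.cnt = 19  [19]
7. n4.ok = 18  [terminal]
8. n3.tag = 15  [b.ok * 3 - 39]
9. n2.fin = -4  [S.tag - 19]
10. n2.hot = 30  [S.tag + 15]
11. n2.cnt = false  [B.pre == false]
12. n5.idx = false  [B₀.pre == false]
13. n5.cnt = 18  [B₁.fin + 22]
14. n6.lab = -5  [S.cnt - 23]
15. n6.acc = "qv"  ["qv"]
16. n7.hot = 8  [terminal]
17. n6.live = 12  [C.lab + 17]
18. n6.env = 17  [e.hot + 9]
19. n8.ok = -1  [terminal]
20. n5.tag = -9  [C.env * -2 + 25]
21. n9.key = -6  [terminal]
22. n1.fin = 20  [B₁.fin + B₁.hot - 6]
23. n1.hot = 16  [B₁.fin * -1 + 12]
24. n1.cnt = true  [S.tag > -10]
25. n10.pre = true  [B₀.fin > 19]
26. n11.ok = 15  [terminal]
27. n12.tag = false  [terminal]
28. n10.fin = 10  [b.ok - 5]
29. n10.hot = 20  [b.ok * -1 + 35]
30. n10.cnt = true  [true]
31. n0.tag = 0  [(if S.idx then S.cnt else B₁.fin) - 10]

12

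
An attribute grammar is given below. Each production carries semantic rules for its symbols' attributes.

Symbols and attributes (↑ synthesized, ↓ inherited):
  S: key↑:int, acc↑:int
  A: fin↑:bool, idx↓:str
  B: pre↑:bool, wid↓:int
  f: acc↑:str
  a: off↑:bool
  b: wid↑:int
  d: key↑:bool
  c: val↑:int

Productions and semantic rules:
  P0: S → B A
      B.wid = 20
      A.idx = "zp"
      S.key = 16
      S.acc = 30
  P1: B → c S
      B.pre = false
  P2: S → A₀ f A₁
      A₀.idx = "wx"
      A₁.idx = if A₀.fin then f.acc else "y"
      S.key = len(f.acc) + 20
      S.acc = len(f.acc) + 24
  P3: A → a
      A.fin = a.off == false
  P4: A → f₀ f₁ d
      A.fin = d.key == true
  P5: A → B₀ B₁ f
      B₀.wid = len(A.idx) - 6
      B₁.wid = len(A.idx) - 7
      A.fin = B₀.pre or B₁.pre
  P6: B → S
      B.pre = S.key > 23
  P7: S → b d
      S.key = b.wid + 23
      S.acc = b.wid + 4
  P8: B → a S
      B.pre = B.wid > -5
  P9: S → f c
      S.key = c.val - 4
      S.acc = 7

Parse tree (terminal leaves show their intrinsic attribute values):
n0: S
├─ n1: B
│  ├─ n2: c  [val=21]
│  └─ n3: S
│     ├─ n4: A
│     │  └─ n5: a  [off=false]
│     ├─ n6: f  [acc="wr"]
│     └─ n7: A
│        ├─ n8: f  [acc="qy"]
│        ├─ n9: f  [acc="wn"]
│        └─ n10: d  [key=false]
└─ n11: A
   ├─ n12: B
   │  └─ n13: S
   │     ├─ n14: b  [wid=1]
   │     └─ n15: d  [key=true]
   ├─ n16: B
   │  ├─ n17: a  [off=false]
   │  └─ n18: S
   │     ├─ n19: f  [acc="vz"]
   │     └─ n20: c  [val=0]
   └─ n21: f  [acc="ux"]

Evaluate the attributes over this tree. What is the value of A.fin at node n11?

true

1. n1.wid = 20  [20]
2. n2.val = 21  [terminal]
3. n4.idx = "wx"  ["wx"]
4. n5.off = false  [terminal]
5. n4.fin = true  [a.off == false]
6. n6.acc = "wr"  [terminal]
7. n7.idx = "wr"  [if A₀.fin then f.acc else "y"]
8. n8.acc = "qy"  [terminal]
9. n9.acc = "wn"  [terminal]
10. n10.key = false  [terminal]
11. n7.fin = false  [d.key == true]
12. n3.key = 22  [len(f.acc) + 20]
13. n3.acc = 26  [len(f.acc) + 24]
14. n1.pre = false  [false]
15. n11.idx = "zp"  ["zp"]
16. n12.wid = -4  [len(A.idx) - 6]
17. n14.wid = 1  [terminal]
18. n15.key = true  [terminal]
19. n13.key = 24  [b.wid + 23]
20. n13.acc = 5  [b.wid + 4]
21. n12.pre = true  [S.key > 23]
22. n16.wid = -5  [len(A.idx) - 7]
23. n17.off = false  [terminal]
24. n19.acc = "vz"  [terminal]
25. n20.val = 0  [terminal]
26. n18.key = -4  [c.val - 4]
27. n18.acc = 7  [7]
28. n16.pre = false  [B.wid > -5]
29. n21.acc = "ux"  [terminal]
30. n11.fin = true  [B₀.pre or B₁.pre]
31. n0.key = 16  [16]
32. n0.acc = 30  [30]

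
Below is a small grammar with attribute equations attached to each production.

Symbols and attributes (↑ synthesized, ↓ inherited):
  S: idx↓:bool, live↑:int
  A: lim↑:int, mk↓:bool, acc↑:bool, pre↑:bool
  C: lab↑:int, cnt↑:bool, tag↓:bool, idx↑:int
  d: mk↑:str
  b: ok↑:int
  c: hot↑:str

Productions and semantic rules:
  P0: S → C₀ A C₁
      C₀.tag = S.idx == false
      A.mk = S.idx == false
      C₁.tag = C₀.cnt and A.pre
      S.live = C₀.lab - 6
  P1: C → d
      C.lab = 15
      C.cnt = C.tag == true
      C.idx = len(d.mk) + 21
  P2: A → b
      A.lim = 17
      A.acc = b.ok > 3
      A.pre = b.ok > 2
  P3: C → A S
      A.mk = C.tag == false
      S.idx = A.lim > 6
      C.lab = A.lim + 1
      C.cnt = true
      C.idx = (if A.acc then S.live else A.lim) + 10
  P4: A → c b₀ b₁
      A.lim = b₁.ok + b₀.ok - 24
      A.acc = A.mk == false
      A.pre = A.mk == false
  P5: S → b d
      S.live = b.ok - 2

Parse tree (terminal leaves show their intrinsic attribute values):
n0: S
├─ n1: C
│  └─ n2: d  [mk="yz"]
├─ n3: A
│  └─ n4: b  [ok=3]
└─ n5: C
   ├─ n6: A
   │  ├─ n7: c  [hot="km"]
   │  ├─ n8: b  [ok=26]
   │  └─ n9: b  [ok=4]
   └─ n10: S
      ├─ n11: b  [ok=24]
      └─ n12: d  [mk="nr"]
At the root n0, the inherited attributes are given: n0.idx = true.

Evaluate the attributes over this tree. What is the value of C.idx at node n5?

16

1. n0.idx = true  [given at root]
2. n1.tag = false  [S.idx == false]
3. n2.mk = "yz"  [terminal]
4. n1.lab = 15  [15]
5. n1.cnt = false  [C.tag == true]
6. n1.idx = 23  [len(d.mk) + 21]
7. n3.mk = false  [S.idx == false]
8. n4.ok = 3  [terminal]
9. n3.lim = 17  [17]
10. n3.acc = false  [b.ok > 3]
11. n3.pre = true  [b.ok > 2]
12. n5.tag = false  [C₀.cnt and A.pre]
13. n6.mk = true  [C.tag == false]
14. n7.hot = "km"  [terminal]
15. n8.ok = 26  [terminal]
16. n9.ok = 4  [terminal]
17. n6.lim = 6  [b₁.ok + b₀.ok - 24]
18. n6.acc = false  [A.mk == false]
19. n6.pre = false  [A.mk == false]
20. n10.idx = false  [A.lim > 6]
21. n11.ok = 24  [terminal]
22. n12.mk = "nr"  [terminal]
23. n10.live = 22  [b.ok - 2]
24. n5.lab = 7  [A.lim + 1]
25. n5.cnt = true  [true]
26. n5.idx = 16  [(if A.acc then S.live else A.lim) + 10]
27. n0.live = 9  [C₀.lab - 6]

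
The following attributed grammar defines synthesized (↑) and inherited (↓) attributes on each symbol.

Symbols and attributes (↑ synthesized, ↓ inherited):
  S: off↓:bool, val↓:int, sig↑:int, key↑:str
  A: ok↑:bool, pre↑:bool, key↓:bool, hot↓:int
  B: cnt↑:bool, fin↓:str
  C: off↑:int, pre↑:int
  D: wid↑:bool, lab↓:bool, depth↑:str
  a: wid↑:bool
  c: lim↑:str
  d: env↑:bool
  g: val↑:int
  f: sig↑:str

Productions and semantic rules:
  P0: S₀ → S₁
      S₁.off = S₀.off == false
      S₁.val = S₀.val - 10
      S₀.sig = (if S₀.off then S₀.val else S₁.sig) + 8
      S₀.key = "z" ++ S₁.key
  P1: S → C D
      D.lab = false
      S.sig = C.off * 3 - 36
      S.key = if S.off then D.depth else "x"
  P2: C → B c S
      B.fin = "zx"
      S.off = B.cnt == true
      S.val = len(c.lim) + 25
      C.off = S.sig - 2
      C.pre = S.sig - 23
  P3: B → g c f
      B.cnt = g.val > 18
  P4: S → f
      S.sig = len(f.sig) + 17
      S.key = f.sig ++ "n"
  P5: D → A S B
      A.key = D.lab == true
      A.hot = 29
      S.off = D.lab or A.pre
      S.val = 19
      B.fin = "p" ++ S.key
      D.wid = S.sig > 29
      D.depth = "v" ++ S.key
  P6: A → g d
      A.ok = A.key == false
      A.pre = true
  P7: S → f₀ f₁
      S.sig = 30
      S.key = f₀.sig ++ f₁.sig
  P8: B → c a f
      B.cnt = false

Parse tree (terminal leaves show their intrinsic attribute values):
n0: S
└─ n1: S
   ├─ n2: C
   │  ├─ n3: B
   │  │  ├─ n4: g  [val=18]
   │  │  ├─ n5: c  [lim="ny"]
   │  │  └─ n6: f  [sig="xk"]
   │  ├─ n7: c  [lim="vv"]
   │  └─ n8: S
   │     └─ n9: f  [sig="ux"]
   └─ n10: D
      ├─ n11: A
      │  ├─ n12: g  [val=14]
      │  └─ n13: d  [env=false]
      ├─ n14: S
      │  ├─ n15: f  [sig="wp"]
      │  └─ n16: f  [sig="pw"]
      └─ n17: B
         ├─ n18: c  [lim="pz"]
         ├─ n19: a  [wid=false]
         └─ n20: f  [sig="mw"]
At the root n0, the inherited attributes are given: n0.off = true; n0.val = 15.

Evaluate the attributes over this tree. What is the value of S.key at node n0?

"zx"

1. n0.off = true  [given at root]
2. n0.val = 15  [given at root]
3. n1.off = false  [S₀.off == false]
4. n1.val = 5  [S₀.val - 10]
5. n3.fin = "zx"  ["zx"]
6. n4.val = 18  [terminal]
7. n5.lim = "ny"  [terminal]
8. n6.sig = "xk"  [terminal]
9. n3.cnt = false  [g.val > 18]
10. n7.lim = "vv"  [terminal]
11. n8.off = false  [B.cnt == true]
12. n8.val = 27  [len(c.lim) + 25]
13. n9.sig = "ux"  [terminal]
14. n8.sig = 19  [len(f.sig) + 17]
15. n8.key = "uxn"  [f.sig ++ "n"]
16. n2.off = 17  [S.sig - 2]
17. n2.pre = -4  [S.sig - 23]
18. n10.lab = false  [false]
19. n11.key = false  [D.lab == true]
20. n11.hot = 29  [29]
21. n12.val = 14  [terminal]
22. n13.env = false  [terminal]
23. n11.ok = true  [A.key == false]
24. n11.pre = true  [true]
25. n14.off = true  [D.lab or A.pre]
26. n14.val = 19  [19]
27. n15.sig = "wp"  [terminal]
28. n16.sig = "pw"  [terminal]
29. n14.sig = 30  [30]
30. n14.key = "wppw"  [f₀.sig ++ f₁.sig]
31. n17.fin = "pwppw"  ["p" ++ S.key]
32. n18.lim = "pz"  [terminal]
33. n19.wid = false  [terminal]
34. n20.sig = "mw"  [terminal]
35. n17.cnt = false  [false]
36. n10.wid = true  [S.sig > 29]
37. n10.depth = "vwppw"  ["v" ++ S.key]
38. n1.sig = 15  [C.off * 3 - 36]
39. n1.key = "x"  [if S.off then D.depth else "x"]
40. n0.sig = 23  [(if S₀.off then S₀.val else S₁.sig) + 8]
41. n0.key = "zx"  ["z" ++ S₁.key]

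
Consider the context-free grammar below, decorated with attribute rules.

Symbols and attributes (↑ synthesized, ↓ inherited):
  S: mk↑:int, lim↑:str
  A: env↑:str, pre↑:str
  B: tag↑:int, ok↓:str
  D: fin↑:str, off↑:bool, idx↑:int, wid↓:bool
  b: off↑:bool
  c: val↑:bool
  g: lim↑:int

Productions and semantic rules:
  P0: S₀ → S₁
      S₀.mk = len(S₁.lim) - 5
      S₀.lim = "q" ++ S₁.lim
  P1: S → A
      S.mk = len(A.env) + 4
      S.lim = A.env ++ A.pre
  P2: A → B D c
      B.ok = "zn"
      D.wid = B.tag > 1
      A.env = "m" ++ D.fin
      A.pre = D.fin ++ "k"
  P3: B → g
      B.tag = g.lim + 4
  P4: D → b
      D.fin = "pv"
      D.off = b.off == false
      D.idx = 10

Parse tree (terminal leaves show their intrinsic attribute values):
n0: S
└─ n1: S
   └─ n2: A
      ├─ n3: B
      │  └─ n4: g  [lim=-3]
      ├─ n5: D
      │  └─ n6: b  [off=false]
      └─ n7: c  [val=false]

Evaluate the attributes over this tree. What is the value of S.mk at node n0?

1

1. n3.ok = "zn"  ["zn"]
2. n4.lim = -3  [terminal]
3. n3.tag = 1  [g.lim + 4]
4. n5.wid = false  [B.tag > 1]
5. n6.off = false  [terminal]
6. n5.fin = "pv"  ["pv"]
7. n5.off = true  [b.off == false]
8. n5.idx = 10  [10]
9. n7.val = false  [terminal]
10. n2.env = "mpv"  ["m" ++ D.fin]
11. n2.pre = "pvk"  [D.fin ++ "k"]
12. n1.mk = 7  [len(A.env) + 4]
13. n1.lim = "mpvpvk"  [A.env ++ A.pre]
14. n0.mk = 1  [len(S₁.lim) - 5]
15. n0.lim = "qmpvpvk"  ["q" ++ S₁.lim]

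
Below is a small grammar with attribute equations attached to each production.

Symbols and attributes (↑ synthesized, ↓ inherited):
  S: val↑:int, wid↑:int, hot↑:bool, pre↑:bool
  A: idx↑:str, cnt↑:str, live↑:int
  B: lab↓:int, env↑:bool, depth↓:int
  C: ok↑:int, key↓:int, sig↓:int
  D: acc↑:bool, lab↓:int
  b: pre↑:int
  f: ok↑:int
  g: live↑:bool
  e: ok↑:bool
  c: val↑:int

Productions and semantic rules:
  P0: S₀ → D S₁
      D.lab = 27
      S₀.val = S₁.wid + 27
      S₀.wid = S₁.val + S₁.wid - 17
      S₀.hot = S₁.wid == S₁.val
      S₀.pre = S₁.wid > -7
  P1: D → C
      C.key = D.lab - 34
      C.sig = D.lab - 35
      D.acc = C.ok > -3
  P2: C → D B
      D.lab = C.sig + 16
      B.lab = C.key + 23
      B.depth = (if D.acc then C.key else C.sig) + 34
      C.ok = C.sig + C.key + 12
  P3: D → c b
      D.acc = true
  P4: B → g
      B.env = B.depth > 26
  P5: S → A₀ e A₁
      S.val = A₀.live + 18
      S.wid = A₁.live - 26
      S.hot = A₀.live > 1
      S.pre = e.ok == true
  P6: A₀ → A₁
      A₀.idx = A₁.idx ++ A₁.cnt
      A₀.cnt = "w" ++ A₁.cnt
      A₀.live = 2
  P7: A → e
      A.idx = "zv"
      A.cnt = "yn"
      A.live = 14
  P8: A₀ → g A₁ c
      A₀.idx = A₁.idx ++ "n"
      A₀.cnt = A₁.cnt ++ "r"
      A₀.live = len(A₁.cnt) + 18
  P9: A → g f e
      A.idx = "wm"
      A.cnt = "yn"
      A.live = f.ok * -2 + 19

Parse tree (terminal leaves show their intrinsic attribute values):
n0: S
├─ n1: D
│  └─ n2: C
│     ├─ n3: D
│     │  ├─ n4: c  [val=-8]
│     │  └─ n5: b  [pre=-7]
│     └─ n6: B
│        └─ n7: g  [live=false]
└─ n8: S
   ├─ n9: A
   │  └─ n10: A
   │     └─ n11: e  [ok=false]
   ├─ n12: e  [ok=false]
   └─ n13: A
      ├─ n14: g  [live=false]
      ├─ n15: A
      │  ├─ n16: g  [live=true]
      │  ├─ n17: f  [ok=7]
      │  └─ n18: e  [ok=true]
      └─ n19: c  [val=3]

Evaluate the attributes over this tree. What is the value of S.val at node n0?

21

1. n1.lab = 27  [27]
2. n2.key = -7  [D.lab - 34]
3. n2.sig = -8  [D.lab - 35]
4. n3.lab = 8  [C.sig + 16]
5. n4.val = -8  [terminal]
6. n5.pre = -7  [terminal]
7. n3.acc = true  [true]
8. n6.lab = 16  [C.key + 23]
9. n6.depth = 27  [(if D.acc then C.key else C.sig) + 34]
10. n7.live = false  [terminal]
11. n6.env = true  [B.depth > 26]
12. n2.ok = -3  [C.sig + C.key + 12]
13. n1.acc = false  [C.ok > -3]
14. n11.ok = false  [terminal]
15. n10.idx = "zv"  ["zv"]
16. n10.cnt = "yn"  ["yn"]
17. n10.live = 14  [14]
18. n9.idx = "zvyn"  [A₁.idx ++ A₁.cnt]
19. n9.cnt = "wyn"  ["w" ++ A₁.cnt]
20. n9.live = 2  [2]
21. n12.ok = false  [terminal]
22. n14.live = false  [terminal]
23. n16.live = true  [terminal]
24. n17.ok = 7  [terminal]
25. n18.ok = true  [terminal]
26. n15.idx = "wm"  ["wm"]
27. n15.cnt = "yn"  ["yn"]
28. n15.live = 5  [f.ok * -2 + 19]
29. n19.val = 3  [terminal]
30. n13.idx = "wmn"  [A₁.idx ++ "n"]
31. n13.cnt = "ynr"  [A₁.cnt ++ "r"]
32. n13.live = 20  [len(A₁.cnt) + 18]
33. n8.val = 20  [A₀.live + 18]
34. n8.wid = -6  [A₁.live - 26]
35. n8.hot = true  [A₀.live > 1]
36. n8.pre = false  [e.ok == true]
37. n0.val = 21  [S₁.wid + 27]
38. n0.wid = -3  [S₁.val + S₁.wid - 17]
39. n0.hot = false  [S₁.wid == S₁.val]
40. n0.pre = true  [S₁.wid > -7]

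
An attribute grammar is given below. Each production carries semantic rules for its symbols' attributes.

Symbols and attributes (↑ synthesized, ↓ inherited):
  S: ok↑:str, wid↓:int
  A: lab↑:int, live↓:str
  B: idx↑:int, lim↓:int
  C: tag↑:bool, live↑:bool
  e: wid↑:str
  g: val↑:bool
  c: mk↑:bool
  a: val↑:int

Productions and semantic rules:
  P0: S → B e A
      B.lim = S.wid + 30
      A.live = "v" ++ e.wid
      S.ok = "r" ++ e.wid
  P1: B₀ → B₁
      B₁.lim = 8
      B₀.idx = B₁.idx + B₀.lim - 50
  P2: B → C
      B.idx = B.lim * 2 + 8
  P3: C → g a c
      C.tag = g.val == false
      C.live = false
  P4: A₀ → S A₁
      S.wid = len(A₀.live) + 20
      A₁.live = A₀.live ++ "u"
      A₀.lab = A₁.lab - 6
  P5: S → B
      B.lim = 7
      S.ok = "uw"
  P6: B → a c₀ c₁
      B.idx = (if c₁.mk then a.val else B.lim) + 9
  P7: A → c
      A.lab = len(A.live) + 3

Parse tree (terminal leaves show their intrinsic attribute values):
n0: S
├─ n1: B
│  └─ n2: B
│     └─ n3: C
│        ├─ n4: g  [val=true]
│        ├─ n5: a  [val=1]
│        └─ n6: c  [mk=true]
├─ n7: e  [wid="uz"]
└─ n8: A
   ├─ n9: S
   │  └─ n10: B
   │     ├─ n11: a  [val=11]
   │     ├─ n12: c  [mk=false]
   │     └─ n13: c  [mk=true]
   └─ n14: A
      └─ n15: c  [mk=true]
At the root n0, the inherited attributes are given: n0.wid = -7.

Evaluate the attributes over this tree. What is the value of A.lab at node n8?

1

1. n0.wid = -7  [given at root]
2. n1.lim = 23  [S.wid + 30]
3. n2.lim = 8  [8]
4. n4.val = true  [terminal]
5. n5.val = 1  [terminal]
6. n6.mk = true  [terminal]
7. n3.tag = false  [g.val == false]
8. n3.live = false  [false]
9. n2.idx = 24  [B.lim * 2 + 8]
10. n1.idx = -3  [B₁.idx + B₀.lim - 50]
11. n7.wid = "uz"  [terminal]
12. n8.live = "vuz"  ["v" ++ e.wid]
13. n9.wid = 23  [len(A₀.live) + 20]
14. n10.lim = 7  [7]
15. n11.val = 11  [terminal]
16. n12.mk = false  [terminal]
17. n13.mk = true  [terminal]
18. n10.idx = 20  [(if c₁.mk then a.val else B.lim) + 9]
19. n9.ok = "uw"  ["uw"]
20. n14.live = "vuzu"  [A₀.live ++ "u"]
21. n15.mk = true  [terminal]
22. n14.lab = 7  [len(A.live) + 3]
23. n8.lab = 1  [A₁.lab - 6]
24. n0.ok = "ruz"  ["r" ++ e.wid]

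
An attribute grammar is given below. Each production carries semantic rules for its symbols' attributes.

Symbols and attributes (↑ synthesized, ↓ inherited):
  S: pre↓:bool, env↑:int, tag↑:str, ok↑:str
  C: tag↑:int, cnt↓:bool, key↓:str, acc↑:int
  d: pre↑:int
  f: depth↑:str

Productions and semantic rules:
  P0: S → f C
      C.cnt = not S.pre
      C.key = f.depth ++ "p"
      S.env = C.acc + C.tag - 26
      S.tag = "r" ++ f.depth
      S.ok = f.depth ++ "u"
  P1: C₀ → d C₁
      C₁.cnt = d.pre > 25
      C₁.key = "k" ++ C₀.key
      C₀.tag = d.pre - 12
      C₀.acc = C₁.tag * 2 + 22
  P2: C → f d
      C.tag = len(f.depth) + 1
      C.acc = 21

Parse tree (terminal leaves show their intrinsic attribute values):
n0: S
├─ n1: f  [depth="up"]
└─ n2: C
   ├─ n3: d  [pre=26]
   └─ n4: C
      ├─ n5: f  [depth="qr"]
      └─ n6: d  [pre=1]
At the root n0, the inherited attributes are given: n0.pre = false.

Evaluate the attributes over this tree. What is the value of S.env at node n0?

1. n0.pre = false  [given at root]
2. n1.depth = "up"  [terminal]
3. n2.cnt = true  [not S.pre]
4. n2.key = "upp"  [f.depth ++ "p"]
5. n3.pre = 26  [terminal]
6. n4.cnt = true  [d.pre > 25]
7. n4.key = "kupp"  ["k" ++ C₀.key]
8. n5.depth = "qr"  [terminal]
9. n6.pre = 1  [terminal]
10. n4.tag = 3  [len(f.depth) + 1]
11. n4.acc = 21  [21]
12. n2.tag = 14  [d.pre - 12]
13. n2.acc = 28  [C₁.tag * 2 + 22]
14. n0.env = 16  [C.acc + C.tag - 26]
15. n0.tag = "rup"  ["r" ++ f.depth]
16. n0.ok = "upu"  [f.depth ++ "u"]

16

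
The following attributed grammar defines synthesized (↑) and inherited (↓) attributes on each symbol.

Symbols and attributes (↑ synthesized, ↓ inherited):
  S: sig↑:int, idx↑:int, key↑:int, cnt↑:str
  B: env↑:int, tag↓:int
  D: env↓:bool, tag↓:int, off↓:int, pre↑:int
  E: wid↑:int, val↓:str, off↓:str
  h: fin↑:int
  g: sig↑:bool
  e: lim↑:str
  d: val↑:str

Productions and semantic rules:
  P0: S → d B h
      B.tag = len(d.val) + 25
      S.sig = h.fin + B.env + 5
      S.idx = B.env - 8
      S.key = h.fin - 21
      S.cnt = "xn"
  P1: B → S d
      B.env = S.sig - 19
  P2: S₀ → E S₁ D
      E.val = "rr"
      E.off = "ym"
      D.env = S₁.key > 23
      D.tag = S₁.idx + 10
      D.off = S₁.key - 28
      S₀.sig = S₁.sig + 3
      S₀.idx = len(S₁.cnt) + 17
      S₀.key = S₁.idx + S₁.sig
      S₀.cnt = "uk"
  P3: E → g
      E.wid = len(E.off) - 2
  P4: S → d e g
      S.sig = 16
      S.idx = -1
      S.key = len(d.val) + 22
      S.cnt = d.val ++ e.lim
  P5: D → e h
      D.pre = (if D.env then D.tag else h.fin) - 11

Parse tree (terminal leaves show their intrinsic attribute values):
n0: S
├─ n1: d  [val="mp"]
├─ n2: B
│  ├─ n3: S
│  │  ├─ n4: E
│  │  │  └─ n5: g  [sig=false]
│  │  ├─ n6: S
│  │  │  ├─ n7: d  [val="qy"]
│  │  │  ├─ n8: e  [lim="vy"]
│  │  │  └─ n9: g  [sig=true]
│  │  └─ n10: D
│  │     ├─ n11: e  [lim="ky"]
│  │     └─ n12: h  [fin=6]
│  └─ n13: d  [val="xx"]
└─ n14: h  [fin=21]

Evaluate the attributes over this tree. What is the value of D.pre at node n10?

1. n1.val = "mp"  [terminal]
2. n2.tag = 27  [len(d.val) + 25]
3. n4.val = "rr"  ["rr"]
4. n4.off = "ym"  ["ym"]
5. n5.sig = false  [terminal]
6. n4.wid = 0  [len(E.off) - 2]
7. n7.val = "qy"  [terminal]
8. n8.lim = "vy"  [terminal]
9. n9.sig = true  [terminal]
10. n6.sig = 16  [16]
11. n6.idx = -1  [-1]
12. n6.key = 24  [len(d.val) + 22]
13. n6.cnt = "qyvy"  [d.val ++ e.lim]
14. n10.env = true  [S₁.key > 23]
15. n10.tag = 9  [S₁.idx + 10]
16. n10.off = -4  [S₁.key - 28]
17. n11.lim = "ky"  [terminal]
18. n12.fin = 6  [terminal]
19. n10.pre = -2  [(if D.env then D.tag else h.fin) - 11]
20. n3.sig = 19  [S₁.sig + 3]
21. n3.idx = 21  [len(S₁.cnt) + 17]
22. n3.key = 15  [S₁.idx + S₁.sig]
23. n3.cnt = "uk"  ["uk"]
24. n13.val = "xx"  [terminal]
25. n2.env = 0  [S.sig - 19]
26. n14.fin = 21  [terminal]
27. n0.sig = 26  [h.fin + B.env + 5]
28. n0.idx = -8  [B.env - 8]
29. n0.key = 0  [h.fin - 21]
30. n0.cnt = "xn"  ["xn"]

-2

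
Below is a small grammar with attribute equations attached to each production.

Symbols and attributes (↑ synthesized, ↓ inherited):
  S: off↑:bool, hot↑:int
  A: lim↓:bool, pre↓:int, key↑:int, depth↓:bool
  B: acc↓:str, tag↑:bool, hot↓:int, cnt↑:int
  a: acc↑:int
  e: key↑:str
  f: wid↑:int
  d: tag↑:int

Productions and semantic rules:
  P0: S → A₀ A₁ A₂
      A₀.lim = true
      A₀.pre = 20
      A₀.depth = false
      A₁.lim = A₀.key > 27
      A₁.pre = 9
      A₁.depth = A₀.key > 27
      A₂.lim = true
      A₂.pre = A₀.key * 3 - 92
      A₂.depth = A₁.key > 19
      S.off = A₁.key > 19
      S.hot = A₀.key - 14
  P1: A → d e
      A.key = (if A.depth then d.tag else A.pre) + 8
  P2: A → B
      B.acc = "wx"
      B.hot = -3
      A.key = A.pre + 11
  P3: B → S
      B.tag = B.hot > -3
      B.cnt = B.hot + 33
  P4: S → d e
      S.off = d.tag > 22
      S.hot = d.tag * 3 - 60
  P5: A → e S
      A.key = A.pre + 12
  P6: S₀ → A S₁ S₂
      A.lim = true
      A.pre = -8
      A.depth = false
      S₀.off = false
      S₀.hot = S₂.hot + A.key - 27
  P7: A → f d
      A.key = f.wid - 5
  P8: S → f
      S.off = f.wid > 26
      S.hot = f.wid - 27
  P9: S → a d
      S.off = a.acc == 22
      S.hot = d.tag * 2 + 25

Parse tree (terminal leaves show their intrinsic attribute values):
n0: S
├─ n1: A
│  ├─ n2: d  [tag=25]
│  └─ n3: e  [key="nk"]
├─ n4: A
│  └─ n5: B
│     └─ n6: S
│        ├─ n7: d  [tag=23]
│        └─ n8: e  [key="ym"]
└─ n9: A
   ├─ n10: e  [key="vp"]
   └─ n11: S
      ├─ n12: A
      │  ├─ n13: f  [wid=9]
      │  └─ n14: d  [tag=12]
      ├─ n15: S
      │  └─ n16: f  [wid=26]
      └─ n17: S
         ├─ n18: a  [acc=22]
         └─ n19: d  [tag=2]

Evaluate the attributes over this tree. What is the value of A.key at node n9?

1. n1.lim = true  [true]
2. n1.pre = 20  [20]
3. n1.depth = false  [false]
4. n2.tag = 25  [terminal]
5. n3.key = "nk"  [terminal]
6. n1.key = 28  [(if A.depth then d.tag else A.pre) + 8]
7. n4.lim = true  [A₀.key > 27]
8. n4.pre = 9  [9]
9. n4.depth = true  [A₀.key > 27]
10. n5.acc = "wx"  ["wx"]
11. n5.hot = -3  [-3]
12. n7.tag = 23  [terminal]
13. n8.key = "ym"  [terminal]
14. n6.off = true  [d.tag > 22]
15. n6.hot = 9  [d.tag * 3 - 60]
16. n5.tag = false  [B.hot > -3]
17. n5.cnt = 30  [B.hot + 33]
18. n4.key = 20  [A.pre + 11]
19. n9.lim = true  [true]
20. n9.pre = -8  [A₀.key * 3 - 92]
21. n9.depth = true  [A₁.key > 19]
22. n10.key = "vp"  [terminal]
23. n12.lim = true  [true]
24. n12.pre = -8  [-8]
25. n12.depth = false  [false]
26. n13.wid = 9  [terminal]
27. n14.tag = 12  [terminal]
28. n12.key = 4  [f.wid - 5]
29. n16.wid = 26  [terminal]
30. n15.off = false  [f.wid > 26]
31. n15.hot = -1  [f.wid - 27]
32. n18.acc = 22  [terminal]
33. n19.tag = 2  [terminal]
34. n17.off = true  [a.acc == 22]
35. n17.hot = 29  [d.tag * 2 + 25]
36. n11.off = false  [false]
37. n11.hot = 6  [S₂.hot + A.key - 27]
38. n9.key = 4  [A.pre + 12]
39. n0.off = true  [A₁.key > 19]
40. n0.hot = 14  [A₀.key - 14]

4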